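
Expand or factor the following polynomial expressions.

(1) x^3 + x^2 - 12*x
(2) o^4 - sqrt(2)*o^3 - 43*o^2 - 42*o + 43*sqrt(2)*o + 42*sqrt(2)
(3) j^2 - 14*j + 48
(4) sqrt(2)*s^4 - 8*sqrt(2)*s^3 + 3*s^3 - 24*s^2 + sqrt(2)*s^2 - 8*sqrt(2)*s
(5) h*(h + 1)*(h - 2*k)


(1) = x*(x - 3)*(x + 4)
(2) = (o - 7)*(o + 1)*(o + 6)*(o - sqrt(2))
(3) = (j - 8)*(j - 6)
(4) = s*(s - 8)*(s + sqrt(2))*(sqrt(2)*s + 1)
(5) = h^3 - 2*h^2*k + h^2 - 2*h*k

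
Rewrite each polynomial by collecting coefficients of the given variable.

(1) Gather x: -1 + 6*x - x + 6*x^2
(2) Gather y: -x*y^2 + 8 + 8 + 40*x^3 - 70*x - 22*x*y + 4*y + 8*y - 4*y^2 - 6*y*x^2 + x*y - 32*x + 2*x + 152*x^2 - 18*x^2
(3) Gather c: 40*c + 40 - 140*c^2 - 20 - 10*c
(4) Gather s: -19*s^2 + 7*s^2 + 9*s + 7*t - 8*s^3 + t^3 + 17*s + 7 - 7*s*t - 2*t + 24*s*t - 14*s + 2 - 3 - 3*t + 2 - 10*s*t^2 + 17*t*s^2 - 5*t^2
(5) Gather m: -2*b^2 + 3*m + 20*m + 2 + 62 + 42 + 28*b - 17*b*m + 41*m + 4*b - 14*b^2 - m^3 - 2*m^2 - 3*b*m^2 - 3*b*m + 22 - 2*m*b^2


(1) = 6*x^2 + 5*x - 1
(2) = 40*x^3 + 134*x^2 - 100*x + y^2*(-x - 4) + y*(-6*x^2 - 21*x + 12) + 16
(3) = -140*c^2 + 30*c + 20
(4) = -8*s^3 + s^2*(17*t - 12) + s*(-10*t^2 + 17*t + 12) + t^3 - 5*t^2 + 2*t + 8
(5) = -16*b^2 + 32*b - m^3 + m^2*(-3*b - 2) + m*(-2*b^2 - 20*b + 64) + 128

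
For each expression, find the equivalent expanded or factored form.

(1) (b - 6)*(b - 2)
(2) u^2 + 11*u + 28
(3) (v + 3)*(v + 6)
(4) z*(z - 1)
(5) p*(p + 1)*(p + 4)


(1) = b^2 - 8*b + 12
(2) = (u + 4)*(u + 7)
(3) = v^2 + 9*v + 18
(4) = z^2 - z
(5) = p^3 + 5*p^2 + 4*p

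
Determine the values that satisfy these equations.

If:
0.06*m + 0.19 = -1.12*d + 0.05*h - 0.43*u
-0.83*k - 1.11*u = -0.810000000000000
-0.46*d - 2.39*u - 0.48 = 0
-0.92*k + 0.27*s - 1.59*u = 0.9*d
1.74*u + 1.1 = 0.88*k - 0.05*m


Then:
d = -5.19565217391304*u - 1.04347826086957
h = -177.787427972761*u - 25.3628287061289
k = 0.975903614457831 - 1.33734939759036*u
m = -58.3373493975904*u - 4.82409638554217
s = -15.9868459344625*u - 0.15295966474594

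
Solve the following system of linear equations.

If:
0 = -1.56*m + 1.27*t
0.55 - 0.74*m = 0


Then:
m = 0.74
t = 0.91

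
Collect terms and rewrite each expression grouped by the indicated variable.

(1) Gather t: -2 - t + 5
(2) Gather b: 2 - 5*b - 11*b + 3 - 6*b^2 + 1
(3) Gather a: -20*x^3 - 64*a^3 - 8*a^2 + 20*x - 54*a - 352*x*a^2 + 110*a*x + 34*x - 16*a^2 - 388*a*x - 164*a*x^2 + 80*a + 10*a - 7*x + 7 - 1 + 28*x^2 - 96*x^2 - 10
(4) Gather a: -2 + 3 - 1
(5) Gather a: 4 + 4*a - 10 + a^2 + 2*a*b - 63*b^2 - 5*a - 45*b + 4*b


(1) = 3 - t
(2) = -6*b^2 - 16*b + 6
(3) = -64*a^3 + a^2*(-352*x - 24) + a*(-164*x^2 - 278*x + 36) - 20*x^3 - 68*x^2 + 47*x - 4
(4) = 0
(5) = a^2 + a*(2*b - 1) - 63*b^2 - 41*b - 6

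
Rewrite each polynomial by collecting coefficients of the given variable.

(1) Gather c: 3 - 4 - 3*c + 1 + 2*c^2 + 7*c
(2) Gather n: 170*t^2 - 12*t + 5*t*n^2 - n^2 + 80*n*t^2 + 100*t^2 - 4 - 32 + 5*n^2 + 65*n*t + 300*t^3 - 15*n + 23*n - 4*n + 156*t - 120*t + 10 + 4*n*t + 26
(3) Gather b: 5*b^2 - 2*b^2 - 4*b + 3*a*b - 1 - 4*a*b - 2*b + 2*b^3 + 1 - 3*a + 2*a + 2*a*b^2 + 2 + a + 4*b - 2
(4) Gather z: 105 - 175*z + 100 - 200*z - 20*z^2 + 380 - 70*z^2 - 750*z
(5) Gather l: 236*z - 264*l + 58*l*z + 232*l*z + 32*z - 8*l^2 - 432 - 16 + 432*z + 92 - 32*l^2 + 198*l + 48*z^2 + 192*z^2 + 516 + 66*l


(1) = 2*c^2 + 4*c
(2) = n^2*(5*t + 4) + n*(80*t^2 + 69*t + 4) + 300*t^3 + 270*t^2 + 24*t
(3) = 2*b^3 + b^2*(2*a + 3) + b*(-a - 2)
(4) = -90*z^2 - 1125*z + 585
(5) = -40*l^2 + 290*l*z + 240*z^2 + 700*z + 160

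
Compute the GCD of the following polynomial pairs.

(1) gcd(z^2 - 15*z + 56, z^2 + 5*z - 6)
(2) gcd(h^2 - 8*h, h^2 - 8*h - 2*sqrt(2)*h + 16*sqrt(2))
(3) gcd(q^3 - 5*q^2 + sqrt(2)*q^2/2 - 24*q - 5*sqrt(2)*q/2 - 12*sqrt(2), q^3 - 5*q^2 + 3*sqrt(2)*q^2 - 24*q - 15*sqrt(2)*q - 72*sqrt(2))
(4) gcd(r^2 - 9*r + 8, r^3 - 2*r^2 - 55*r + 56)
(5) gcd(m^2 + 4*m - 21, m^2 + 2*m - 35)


(1) = gcd((z - 8)*(z - 7), (z - 1)*(z + 6)) = 1
(2) = gcd(h*(h - 8), (h - 8)*(h - 2*sqrt(2))) = h - 8
(3) = gcd((q - 8)*(q + 3)*(q + sqrt(2)/2), (q - 8)*(q + 3)*(q + 3*sqrt(2))) = q^2 - 5*q - 24
(4) = r^2 - 9*r + 8
(5) = gcd((m - 3)*(m + 7), (m - 5)*(m + 7)) = m + 7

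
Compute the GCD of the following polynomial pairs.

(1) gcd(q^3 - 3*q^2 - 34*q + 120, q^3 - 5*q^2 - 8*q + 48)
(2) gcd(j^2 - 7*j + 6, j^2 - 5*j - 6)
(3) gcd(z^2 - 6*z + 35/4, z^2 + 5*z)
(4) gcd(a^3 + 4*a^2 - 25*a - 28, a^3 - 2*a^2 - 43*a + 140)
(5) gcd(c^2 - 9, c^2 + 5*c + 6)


(1) = q - 4
(2) = j - 6
(3) = 1
(4) = gcd((a - 4)*(a + 1)*(a + 7), (a - 5)*(a - 4)*(a + 7)) = a^2 + 3*a - 28
(5) = gcd((c - 3)*(c + 3), (c + 2)*(c + 3)) = c + 3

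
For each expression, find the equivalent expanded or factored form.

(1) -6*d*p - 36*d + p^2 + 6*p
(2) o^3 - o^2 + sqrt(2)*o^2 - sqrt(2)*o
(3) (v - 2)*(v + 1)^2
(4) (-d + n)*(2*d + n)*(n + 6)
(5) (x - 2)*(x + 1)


(1) = (-6*d + p)*(p + 6)
(2) = o*(o - 1)*(o + sqrt(2))
(3) = v^3 - 3*v - 2
(4) = -2*d^2*n - 12*d^2 + d*n^2 + 6*d*n + n^3 + 6*n^2
(5) = x^2 - x - 2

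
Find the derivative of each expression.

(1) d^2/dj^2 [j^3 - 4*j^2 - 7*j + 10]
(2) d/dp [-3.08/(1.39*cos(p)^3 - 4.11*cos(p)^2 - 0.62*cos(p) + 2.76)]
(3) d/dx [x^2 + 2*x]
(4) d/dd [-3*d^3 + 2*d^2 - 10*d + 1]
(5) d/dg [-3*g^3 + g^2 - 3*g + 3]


(1) = 6*j - 8
(2) = (-12.8436*cos(p)^2 + 25.3176*cos(p) + 1.9096)*sin(p)/(1.39*cos(p)^3 - 4.11*cos(p)^2 - 0.62*cos(p) + 2.76)^2
(3) = 2*x + 2
(4) = -9*d^2 + 4*d - 10
(5) = -9*g^2 + 2*g - 3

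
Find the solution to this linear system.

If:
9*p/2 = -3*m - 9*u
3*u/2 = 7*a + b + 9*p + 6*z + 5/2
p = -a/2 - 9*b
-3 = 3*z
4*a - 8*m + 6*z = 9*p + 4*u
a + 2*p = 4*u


Then:
a = -48/175
b = -2/35
m = -306/175
p = 114/175
u = 9/35
z = -1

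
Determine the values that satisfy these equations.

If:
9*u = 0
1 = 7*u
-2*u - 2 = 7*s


Then:
No Solution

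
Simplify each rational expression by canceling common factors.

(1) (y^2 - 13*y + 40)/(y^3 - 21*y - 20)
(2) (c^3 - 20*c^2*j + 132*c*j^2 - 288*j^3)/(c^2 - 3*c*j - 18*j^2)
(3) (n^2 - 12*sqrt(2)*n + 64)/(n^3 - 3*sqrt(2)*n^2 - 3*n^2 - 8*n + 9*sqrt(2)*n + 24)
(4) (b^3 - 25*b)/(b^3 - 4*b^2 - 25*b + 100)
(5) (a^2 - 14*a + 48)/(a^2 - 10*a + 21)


(1) = (y - 8)/(y^2 + 5*y + 4)
(2) = (c^2 - 14*c*j + 48*j^2)/(c + 3*j)
(3) = (n - 8*sqrt(2))/(n^2 + n*(-3 + sqrt(2)) - 3*sqrt(2))
(4) = b/(b - 4)
(5) = (a^2 - 14*a + 48)/(a^2 - 10*a + 21)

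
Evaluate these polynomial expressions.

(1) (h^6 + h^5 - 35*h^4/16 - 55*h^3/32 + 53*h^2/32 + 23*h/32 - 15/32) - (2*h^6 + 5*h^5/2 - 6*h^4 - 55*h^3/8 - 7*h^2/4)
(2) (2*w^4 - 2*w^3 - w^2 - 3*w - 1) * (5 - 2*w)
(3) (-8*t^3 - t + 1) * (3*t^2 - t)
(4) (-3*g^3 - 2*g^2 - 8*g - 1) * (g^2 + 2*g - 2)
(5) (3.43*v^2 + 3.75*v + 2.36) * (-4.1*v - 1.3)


(1) = -h^6 - 3*h^5/2 + 61*h^4/16 + 165*h^3/32 + 109*h^2/32 + 23*h/32 - 15/32
(2) = -4*w^5 + 14*w^4 - 8*w^3 + w^2 - 13*w - 5
(3) = -24*t^5 + 8*t^4 - 3*t^3 + 4*t^2 - t
(4) = -3*g^5 - 8*g^4 - 6*g^3 - 13*g^2 + 14*g + 2
(5) = -14.063*v^3 - 19.834*v^2 - 14.551*v - 3.068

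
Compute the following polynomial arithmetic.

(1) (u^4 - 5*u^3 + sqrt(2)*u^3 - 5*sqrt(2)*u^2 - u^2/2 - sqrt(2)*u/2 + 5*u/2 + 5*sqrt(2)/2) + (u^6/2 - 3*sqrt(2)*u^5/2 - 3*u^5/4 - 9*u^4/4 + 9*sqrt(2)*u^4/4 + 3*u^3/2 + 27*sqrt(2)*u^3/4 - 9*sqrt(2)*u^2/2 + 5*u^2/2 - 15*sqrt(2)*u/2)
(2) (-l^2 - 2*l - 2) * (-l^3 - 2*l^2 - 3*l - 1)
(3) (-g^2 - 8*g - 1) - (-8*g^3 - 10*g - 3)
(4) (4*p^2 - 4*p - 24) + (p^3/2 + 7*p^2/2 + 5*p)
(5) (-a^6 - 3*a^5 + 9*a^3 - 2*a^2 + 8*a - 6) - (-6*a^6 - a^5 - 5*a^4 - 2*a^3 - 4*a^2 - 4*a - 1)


(1) = u^6/2 - 3*sqrt(2)*u^5/2 - 3*u^5/4 - 5*u^4/4 + 9*sqrt(2)*u^4/4 - 7*u^3/2 + 31*sqrt(2)*u^3/4 - 19*sqrt(2)*u^2/2 + 2*u^2 - 8*sqrt(2)*u + 5*u/2 + 5*sqrt(2)/2
(2) = l^5 + 4*l^4 + 9*l^3 + 11*l^2 + 8*l + 2
(3) = 8*g^3 - g^2 + 2*g + 2
(4) = p^3/2 + 15*p^2/2 + p - 24
(5) = 5*a^6 - 2*a^5 + 5*a^4 + 11*a^3 + 2*a^2 + 12*a - 5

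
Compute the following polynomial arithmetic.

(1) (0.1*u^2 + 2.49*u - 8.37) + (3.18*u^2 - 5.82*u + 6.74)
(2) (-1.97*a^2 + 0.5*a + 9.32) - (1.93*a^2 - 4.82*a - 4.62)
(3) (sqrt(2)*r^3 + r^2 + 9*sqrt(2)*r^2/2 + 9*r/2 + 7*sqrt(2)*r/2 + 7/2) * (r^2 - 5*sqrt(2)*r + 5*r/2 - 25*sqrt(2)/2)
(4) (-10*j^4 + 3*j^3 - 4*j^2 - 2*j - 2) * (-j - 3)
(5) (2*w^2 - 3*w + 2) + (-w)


(1) = 3.28*u^2 - 3.33*u - 1.63
(2) = -3.9*a^2 + 5.32*a + 13.94
(3) = sqrt(2)*r^5 - 9*r^4 + 7*sqrt(2)*r^4 - 63*r^3 + 39*sqrt(2)*r^3/4 - 531*r^2/4 - 105*sqrt(2)*r^2/4 - 295*sqrt(2)*r/4 - 315*r/4 - 175*sqrt(2)/4
(4) = 10*j^5 + 27*j^4 - 5*j^3 + 14*j^2 + 8*j + 6
(5) = 2*w^2 - 4*w + 2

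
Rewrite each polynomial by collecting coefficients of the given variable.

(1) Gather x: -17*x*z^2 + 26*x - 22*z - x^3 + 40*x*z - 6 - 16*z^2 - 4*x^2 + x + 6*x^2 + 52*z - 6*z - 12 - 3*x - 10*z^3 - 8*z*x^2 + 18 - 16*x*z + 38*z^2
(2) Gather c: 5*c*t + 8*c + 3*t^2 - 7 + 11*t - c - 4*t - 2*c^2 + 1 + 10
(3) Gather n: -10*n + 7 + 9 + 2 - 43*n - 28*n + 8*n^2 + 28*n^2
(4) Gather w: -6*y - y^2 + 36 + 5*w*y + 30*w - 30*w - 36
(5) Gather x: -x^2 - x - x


(1) = -x^3 + x^2*(2 - 8*z) + x*(-17*z^2 + 24*z + 24) - 10*z^3 + 22*z^2 + 24*z
(2) = -2*c^2 + c*(5*t + 7) + 3*t^2 + 7*t + 4
(3) = 36*n^2 - 81*n + 18
(4) = 5*w*y - y^2 - 6*y
(5) = -x^2 - 2*x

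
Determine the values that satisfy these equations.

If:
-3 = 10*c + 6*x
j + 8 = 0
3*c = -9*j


Then:
c = 24
j = -8
x = -81/2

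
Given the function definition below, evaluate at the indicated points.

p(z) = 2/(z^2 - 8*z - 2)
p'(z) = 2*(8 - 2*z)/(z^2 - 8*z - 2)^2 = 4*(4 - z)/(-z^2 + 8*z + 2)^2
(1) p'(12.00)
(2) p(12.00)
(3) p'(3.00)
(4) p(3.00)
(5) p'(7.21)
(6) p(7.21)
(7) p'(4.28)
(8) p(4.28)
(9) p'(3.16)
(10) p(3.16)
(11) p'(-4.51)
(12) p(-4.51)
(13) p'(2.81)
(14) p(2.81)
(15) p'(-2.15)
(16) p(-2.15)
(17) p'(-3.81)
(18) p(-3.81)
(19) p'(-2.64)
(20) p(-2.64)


(1) = -0.02
(2) = 0.04
(3) = 0.01
(4) = -0.12
(5) = -0.22
(6) = -0.26
(7) = -0.00
(8) = -0.11
(9) = 0.01
(10) = -0.12
(11) = 0.01
(12) = 0.04
(13) = 0.02
(14) = -0.12
(15) = 0.06
(16) = 0.10
(17) = 0.02
(18) = 0.05
(19) = 0.04
(20) = 0.08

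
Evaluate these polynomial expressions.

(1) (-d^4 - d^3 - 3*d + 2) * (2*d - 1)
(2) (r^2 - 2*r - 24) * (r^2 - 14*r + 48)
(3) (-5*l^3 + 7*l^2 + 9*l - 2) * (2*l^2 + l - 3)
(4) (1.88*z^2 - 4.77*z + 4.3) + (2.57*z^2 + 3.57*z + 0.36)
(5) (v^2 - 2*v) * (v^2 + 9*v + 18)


(1) = -2*d^5 - d^4 + d^3 - 6*d^2 + 7*d - 2
(2) = r^4 - 16*r^3 + 52*r^2 + 240*r - 1152
(3) = -10*l^5 + 9*l^4 + 40*l^3 - 16*l^2 - 29*l + 6
(4) = 4.45*z^2 - 1.2*z + 4.66
(5) = v^4 + 7*v^3 - 36*v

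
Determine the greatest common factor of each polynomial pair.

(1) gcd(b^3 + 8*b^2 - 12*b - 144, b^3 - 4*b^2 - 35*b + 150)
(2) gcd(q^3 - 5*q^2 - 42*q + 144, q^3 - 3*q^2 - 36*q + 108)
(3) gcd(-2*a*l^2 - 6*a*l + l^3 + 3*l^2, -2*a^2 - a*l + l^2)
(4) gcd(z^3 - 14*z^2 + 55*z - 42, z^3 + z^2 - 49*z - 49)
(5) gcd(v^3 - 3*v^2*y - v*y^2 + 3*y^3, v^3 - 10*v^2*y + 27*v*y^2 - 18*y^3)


(1) = b + 6
(2) = gcd((q - 8)*(q - 3)*(q + 6), (q - 6)*(q - 3)*(q + 6)) = q^2 + 3*q - 18
(3) = gcd(l*(-2*a + l)*(l + 3), (-2*a + l)*(a + l)) = 2*a - l
(4) = gcd((z - 7)*(z - 6)*(z - 1), (z - 7)*(z + 1)*(z + 7)) = z - 7
(5) = gcd((v - 3*y)*(v - y)*(v + y), (v - 6*y)*(v - 3*y)*(v - y)) = v^2 - 4*v*y + 3*y^2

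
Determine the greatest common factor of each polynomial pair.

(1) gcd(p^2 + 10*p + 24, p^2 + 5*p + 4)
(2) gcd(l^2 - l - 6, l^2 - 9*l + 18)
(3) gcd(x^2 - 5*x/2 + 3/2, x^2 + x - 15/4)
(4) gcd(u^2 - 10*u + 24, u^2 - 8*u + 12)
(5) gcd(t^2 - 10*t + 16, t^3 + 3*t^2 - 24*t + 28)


(1) = p + 4
(2) = l - 3
(3) = gcd((x - 3/2)*(x - 1), (x - 3/2)*(x + 5/2)) = x - 3/2
(4) = gcd((u - 6)*(u - 4), (u - 6)*(u - 2)) = u - 6
(5) = t - 2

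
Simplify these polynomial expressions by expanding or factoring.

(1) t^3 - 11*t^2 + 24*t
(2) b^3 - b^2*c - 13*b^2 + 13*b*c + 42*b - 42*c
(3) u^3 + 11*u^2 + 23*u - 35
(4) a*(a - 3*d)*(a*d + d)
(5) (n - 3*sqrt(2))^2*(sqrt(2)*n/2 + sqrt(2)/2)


(1) = t*(t - 8)*(t - 3)
(2) = (b - 7)*(b - 6)*(b - c)
(3) = (u - 1)*(u + 5)*(u + 7)
(4) = a^3*d - 3*a^2*d^2 + a^2*d - 3*a*d^2
(5) = sqrt(2)*n^3/2 - 6*n^2 + sqrt(2)*n^2/2 - 6*n + 9*sqrt(2)*n + 9*sqrt(2)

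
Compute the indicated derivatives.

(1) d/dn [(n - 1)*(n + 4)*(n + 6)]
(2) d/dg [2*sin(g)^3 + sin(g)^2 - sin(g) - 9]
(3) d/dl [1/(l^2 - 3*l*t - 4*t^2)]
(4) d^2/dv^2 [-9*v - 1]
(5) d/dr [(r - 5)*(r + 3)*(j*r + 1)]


(1) = 3*n^2 + 18*n + 14
(2) = (6*sin(g)^2 + 2*sin(g) - 1)*cos(g)
(3) = (-2*l + 3*t)/(-l^2 + 3*l*t + 4*t^2)^2
(4) = 0
(5) = 3*j*r^2 - 4*j*r - 15*j + 2*r - 2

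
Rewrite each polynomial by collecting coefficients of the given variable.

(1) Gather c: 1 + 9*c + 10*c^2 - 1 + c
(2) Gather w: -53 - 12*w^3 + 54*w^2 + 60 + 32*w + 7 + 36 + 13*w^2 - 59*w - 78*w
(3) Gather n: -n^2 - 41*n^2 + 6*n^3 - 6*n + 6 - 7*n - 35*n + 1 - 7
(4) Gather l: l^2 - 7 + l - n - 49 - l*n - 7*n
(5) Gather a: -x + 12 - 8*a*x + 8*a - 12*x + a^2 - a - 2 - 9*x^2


(1) = 10*c^2 + 10*c
(2) = -12*w^3 + 67*w^2 - 105*w + 50
(3) = 6*n^3 - 42*n^2 - 48*n
(4) = l^2 + l*(1 - n) - 8*n - 56
(5) = a^2 + a*(7 - 8*x) - 9*x^2 - 13*x + 10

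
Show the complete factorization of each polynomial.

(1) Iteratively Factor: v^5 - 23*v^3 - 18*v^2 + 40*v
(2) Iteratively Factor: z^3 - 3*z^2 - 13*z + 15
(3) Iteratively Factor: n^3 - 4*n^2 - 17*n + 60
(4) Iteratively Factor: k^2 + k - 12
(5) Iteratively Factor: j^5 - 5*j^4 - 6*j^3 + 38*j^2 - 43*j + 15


(1) = (v - 1)*(v^4 + v^3 - 22*v^2 - 40*v) = (v - 1)*(v + 2)*(v^3 - v^2 - 20*v) = (v - 5)*(v - 1)*(v + 2)*(v^2 + 4*v) = v*(v - 5)*(v - 1)*(v + 2)*(v + 4)
(2) = (z - 5)*(z^2 + 2*z - 3) = (z - 5)*(z + 3)*(z - 1)
(3) = (n + 4)*(n^2 - 8*n + 15) = (n - 3)*(n + 4)*(n - 5)
(4) = (k + 4)*(k - 3)
(5) = (j + 3)*(j^4 - 8*j^3 + 18*j^2 - 16*j + 5) = (j - 1)*(j + 3)*(j^3 - 7*j^2 + 11*j - 5) = (j - 5)*(j - 1)*(j + 3)*(j^2 - 2*j + 1) = (j - 5)*(j - 1)^2*(j + 3)*(j - 1)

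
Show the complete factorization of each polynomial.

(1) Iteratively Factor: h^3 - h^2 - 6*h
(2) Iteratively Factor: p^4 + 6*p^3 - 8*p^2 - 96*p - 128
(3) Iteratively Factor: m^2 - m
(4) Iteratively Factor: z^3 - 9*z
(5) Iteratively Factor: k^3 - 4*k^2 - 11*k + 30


(1) = (h + 2)*(h^2 - 3*h) = (h - 3)*(h + 2)*(h)
(2) = (p - 4)*(p^3 + 10*p^2 + 32*p + 32) = (p - 4)*(p + 4)*(p^2 + 6*p + 8) = (p - 4)*(p + 2)*(p + 4)*(p + 4)
(3) = (m)*(m - 1)
(4) = (z)*(z^2 - 9) = z*(z - 3)*(z + 3)
(5) = (k - 5)*(k^2 + k - 6) = (k - 5)*(k + 3)*(k - 2)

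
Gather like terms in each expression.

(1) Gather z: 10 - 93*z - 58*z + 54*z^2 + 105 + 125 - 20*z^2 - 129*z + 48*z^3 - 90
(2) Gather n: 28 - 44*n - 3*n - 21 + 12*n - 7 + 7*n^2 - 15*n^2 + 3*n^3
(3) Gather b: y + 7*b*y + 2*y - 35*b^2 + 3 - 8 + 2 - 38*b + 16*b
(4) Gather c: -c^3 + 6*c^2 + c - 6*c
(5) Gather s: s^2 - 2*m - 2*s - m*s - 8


(1) = 48*z^3 + 34*z^2 - 280*z + 150
(2) = 3*n^3 - 8*n^2 - 35*n
(3) = -35*b^2 + b*(7*y - 22) + 3*y - 3
(4) = -c^3 + 6*c^2 - 5*c
(5) = -2*m + s^2 + s*(-m - 2) - 8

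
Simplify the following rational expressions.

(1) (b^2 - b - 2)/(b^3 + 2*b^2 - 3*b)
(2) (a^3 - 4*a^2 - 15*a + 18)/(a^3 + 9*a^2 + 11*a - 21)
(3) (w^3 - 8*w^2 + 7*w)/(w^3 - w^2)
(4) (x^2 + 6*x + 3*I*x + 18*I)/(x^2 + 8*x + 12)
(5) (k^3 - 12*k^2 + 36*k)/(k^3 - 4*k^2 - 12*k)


(1) = (b^2 - b - 2)/(b^3 + 2*b^2 - 3*b)
(2) = (a - 6)/(a + 7)
(3) = (w - 7)/w
(4) = (x + 3*I)/(x + 2)
(5) = (k - 6)/(k + 2)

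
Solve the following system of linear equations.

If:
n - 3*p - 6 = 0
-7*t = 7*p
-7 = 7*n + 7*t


Then:
n = -9/2
p = -7/2
t = 7/2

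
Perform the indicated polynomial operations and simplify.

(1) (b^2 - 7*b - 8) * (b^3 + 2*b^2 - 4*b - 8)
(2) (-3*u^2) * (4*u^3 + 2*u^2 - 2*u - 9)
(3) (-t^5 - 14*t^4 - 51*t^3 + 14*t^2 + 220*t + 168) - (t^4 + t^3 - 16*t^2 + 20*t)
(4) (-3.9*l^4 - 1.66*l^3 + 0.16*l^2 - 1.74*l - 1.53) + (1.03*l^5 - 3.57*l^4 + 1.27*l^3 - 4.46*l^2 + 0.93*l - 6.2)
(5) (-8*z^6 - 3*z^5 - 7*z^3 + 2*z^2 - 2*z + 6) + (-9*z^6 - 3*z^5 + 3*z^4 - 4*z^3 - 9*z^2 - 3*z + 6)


(1) = b^5 - 5*b^4 - 26*b^3 + 4*b^2 + 88*b + 64
(2) = -12*u^5 - 6*u^4 + 6*u^3 + 27*u^2
(3) = -t^5 - 15*t^4 - 52*t^3 + 30*t^2 + 200*t + 168
(4) = 1.03*l^5 - 7.47*l^4 - 0.39*l^3 - 4.3*l^2 - 0.81*l - 7.73
(5) = -17*z^6 - 6*z^5 + 3*z^4 - 11*z^3 - 7*z^2 - 5*z + 12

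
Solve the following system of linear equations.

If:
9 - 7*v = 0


Then:
v = 9/7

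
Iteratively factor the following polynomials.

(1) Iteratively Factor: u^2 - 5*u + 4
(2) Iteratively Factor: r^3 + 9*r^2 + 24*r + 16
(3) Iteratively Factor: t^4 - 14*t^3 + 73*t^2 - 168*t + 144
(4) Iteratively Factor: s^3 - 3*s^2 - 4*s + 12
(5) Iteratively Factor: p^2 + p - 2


(1) = (u - 1)*(u - 4)
(2) = (r + 4)*(r^2 + 5*r + 4) = (r + 1)*(r + 4)*(r + 4)
(3) = (t - 4)*(t^3 - 10*t^2 + 33*t - 36) = (t - 4)^2*(t^2 - 6*t + 9) = (t - 4)^2*(t - 3)*(t - 3)
(4) = (s - 3)*(s^2 - 4) = (s - 3)*(s + 2)*(s - 2)
(5) = (p - 1)*(p + 2)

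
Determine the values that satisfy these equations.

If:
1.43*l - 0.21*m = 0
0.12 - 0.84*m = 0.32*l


Then:
l = 0.02
m = 0.14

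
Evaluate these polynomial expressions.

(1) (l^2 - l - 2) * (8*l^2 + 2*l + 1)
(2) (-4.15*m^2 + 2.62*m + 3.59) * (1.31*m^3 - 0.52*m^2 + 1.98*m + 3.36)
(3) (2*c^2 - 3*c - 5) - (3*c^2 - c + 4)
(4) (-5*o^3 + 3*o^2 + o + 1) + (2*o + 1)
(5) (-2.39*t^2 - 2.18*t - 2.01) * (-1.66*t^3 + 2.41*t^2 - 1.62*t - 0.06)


(1) = 8*l^4 - 6*l^3 - 17*l^2 - 5*l - 2
(2) = -5.4365*m^5 + 5.5902*m^4 - 4.8765*m^3 - 10.6232*m^2 + 15.9114*m + 12.0624
(3) = -c^2 - 2*c - 9
(4) = -5*o^3 + 3*o^2 + 3*o + 2
(5) = 3.9674*t^5 - 2.1411*t^4 + 1.9546*t^3 - 1.1691*t^2 + 3.387*t + 0.1206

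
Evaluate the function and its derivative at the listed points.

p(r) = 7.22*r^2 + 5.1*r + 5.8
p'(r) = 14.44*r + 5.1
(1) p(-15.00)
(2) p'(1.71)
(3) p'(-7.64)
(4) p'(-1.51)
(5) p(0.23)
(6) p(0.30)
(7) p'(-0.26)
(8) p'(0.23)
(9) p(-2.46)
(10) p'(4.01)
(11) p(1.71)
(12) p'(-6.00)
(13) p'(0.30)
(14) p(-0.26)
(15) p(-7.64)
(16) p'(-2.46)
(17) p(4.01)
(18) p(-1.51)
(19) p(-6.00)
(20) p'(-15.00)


(1) = 1553.80
(2) = 29.79
(3) = -105.22
(4) = -16.70
(5) = 7.35
(6) = 7.98
(7) = 1.35
(8) = 8.42
(9) = 36.95
(10) = 63.00
(11) = 35.63
(12) = -81.54
(13) = 9.43
(14) = 4.96
(15) = 388.26
(16) = -30.42
(17) = 142.35
(18) = 14.56
(19) = 235.12
(20) = -211.50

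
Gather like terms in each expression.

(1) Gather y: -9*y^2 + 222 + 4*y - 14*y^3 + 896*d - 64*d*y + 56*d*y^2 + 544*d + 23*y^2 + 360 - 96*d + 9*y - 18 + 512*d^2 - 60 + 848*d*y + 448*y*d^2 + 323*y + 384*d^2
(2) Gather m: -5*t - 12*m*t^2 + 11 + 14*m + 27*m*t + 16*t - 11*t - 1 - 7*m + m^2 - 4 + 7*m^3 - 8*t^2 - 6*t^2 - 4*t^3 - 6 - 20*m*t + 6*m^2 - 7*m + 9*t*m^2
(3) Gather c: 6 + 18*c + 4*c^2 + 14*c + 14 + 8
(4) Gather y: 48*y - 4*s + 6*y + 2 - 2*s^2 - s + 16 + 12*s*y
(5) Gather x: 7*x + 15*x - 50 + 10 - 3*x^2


(1) = 896*d^2 + 1344*d - 14*y^3 + y^2*(56*d + 14) + y*(448*d^2 + 784*d + 336) + 504
(2) = 7*m^3 + m^2*(9*t + 7) + m*(-12*t^2 + 7*t) - 4*t^3 - 14*t^2
(3) = 4*c^2 + 32*c + 28
(4) = -2*s^2 - 5*s + y*(12*s + 54) + 18
(5) = -3*x^2 + 22*x - 40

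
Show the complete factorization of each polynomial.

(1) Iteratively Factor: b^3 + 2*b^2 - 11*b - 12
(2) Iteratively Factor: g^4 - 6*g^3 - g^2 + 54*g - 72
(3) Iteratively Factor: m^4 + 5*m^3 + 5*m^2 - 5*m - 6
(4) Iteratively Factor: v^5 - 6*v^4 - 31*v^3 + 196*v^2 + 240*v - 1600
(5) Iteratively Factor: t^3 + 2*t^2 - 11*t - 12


(1) = (b + 1)*(b^2 + b - 12) = (b - 3)*(b + 1)*(b + 4)
(2) = (g - 4)*(g^3 - 2*g^2 - 9*g + 18) = (g - 4)*(g + 3)*(g^2 - 5*g + 6) = (g - 4)*(g - 3)*(g + 3)*(g - 2)
(3) = (m + 2)*(m^3 + 3*m^2 - m - 3) = (m + 2)*(m + 3)*(m^2 - 1) = (m + 1)*(m + 2)*(m + 3)*(m - 1)
(4) = (v + 4)*(v^4 - 10*v^3 + 9*v^2 + 160*v - 400) = (v - 4)*(v + 4)*(v^3 - 6*v^2 - 15*v + 100) = (v - 5)*(v - 4)*(v + 4)*(v^2 - v - 20) = (v - 5)^2*(v - 4)*(v + 4)*(v + 4)
(5) = (t + 1)*(t^2 + t - 12) = (t + 1)*(t + 4)*(t - 3)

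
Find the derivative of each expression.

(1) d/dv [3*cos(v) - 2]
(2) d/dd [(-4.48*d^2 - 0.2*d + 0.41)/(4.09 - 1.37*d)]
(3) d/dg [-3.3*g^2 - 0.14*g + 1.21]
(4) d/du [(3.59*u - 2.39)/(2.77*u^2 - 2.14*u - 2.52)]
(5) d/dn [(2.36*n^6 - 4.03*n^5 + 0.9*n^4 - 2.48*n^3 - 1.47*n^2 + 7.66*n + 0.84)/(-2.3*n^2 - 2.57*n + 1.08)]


(1) = -3*sin(v)
(2) = (6.1376*d^2 - 36.6464*d - 0.2563)/(1.8769*d^2 - 11.2066*d + 16.7281)
(3) = -6.6*g - 0.14
(4) = (-9.9443*u^2 + 13.2406*u - 14.1614)/(7.6729*u^4 - 11.8556*u^3 - 9.3812*u^2 + 10.7856*u + 6.3504)
(5) = (-21.712*n^7 - 2.519*n^6 + 52.5812*n^5 - 22.997*n^4 + 16.6352*n^3 + 13.3607*n^2 + 0.6888*n + 10.4316)/(5.29*n^4 + 11.822*n^3 + 1.6369*n^2 - 5.5512*n + 1.1664)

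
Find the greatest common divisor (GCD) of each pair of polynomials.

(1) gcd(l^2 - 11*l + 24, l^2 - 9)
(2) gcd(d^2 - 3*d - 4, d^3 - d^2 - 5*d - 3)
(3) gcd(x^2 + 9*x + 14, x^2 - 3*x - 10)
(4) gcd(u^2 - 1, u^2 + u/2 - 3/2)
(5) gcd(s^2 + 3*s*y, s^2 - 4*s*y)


(1) = gcd((l - 8)*(l - 3), (l - 3)*(l + 3)) = l - 3
(2) = gcd((d - 4)*(d + 1), (d - 3)*(d + 1)^2) = d + 1
(3) = gcd((x + 2)*(x + 7), (x - 5)*(x + 2)) = x + 2
(4) = u - 1
(5) = gcd(s*(s + 3*y), s*(s - 4*y)) = s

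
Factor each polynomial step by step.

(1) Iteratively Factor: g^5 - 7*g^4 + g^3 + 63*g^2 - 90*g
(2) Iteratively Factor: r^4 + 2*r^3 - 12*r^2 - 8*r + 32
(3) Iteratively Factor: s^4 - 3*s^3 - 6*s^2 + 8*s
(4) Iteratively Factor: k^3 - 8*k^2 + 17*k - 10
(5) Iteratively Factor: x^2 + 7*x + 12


(1) = (g)*(g^4 - 7*g^3 + g^2 + 63*g - 90) = g*(g - 5)*(g^3 - 2*g^2 - 9*g + 18) = g*(g - 5)*(g + 3)*(g^2 - 5*g + 6) = g*(g - 5)*(g - 3)*(g + 3)*(g - 2)
(2) = (r + 2)*(r^3 - 12*r + 16) = (r + 2)*(r + 4)*(r^2 - 4*r + 4) = (r - 2)*(r + 2)*(r + 4)*(r - 2)
(3) = (s)*(s^3 - 3*s^2 - 6*s + 8) = s*(s - 1)*(s^2 - 2*s - 8) = s*(s - 1)*(s + 2)*(s - 4)
(4) = (k - 5)*(k^2 - 3*k + 2) = (k - 5)*(k - 1)*(k - 2)
(5) = (x + 4)*(x + 3)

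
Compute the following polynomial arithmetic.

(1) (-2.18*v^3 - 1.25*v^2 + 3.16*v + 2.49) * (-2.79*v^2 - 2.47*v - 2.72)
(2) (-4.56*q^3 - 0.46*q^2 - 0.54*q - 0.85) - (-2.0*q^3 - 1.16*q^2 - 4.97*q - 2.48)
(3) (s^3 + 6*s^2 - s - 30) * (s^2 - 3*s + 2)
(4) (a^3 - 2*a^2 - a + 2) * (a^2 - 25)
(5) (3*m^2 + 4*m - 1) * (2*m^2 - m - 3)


(1) = 6.0822*v^5 + 8.8721*v^4 + 0.2007*v^3 - 11.3523*v^2 - 14.7455*v - 6.7728
(2) = -2.56*q^3 + 0.7*q^2 + 4.43*q + 1.63
(3) = s^5 + 3*s^4 - 17*s^3 - 15*s^2 + 88*s - 60
(4) = a^5 - 2*a^4 - 26*a^3 + 52*a^2 + 25*a - 50
(5) = 6*m^4 + 5*m^3 - 15*m^2 - 11*m + 3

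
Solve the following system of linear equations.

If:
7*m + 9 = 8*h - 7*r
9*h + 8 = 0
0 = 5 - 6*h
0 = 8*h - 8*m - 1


Then:
No Solution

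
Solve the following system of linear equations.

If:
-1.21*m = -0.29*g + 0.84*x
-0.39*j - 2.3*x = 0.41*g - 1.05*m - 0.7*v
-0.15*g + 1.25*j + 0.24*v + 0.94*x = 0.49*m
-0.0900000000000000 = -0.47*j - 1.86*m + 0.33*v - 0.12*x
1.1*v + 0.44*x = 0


Then:
g = 0.13
j = 0.04
m = 0.04
v = 0.00
x = -0.01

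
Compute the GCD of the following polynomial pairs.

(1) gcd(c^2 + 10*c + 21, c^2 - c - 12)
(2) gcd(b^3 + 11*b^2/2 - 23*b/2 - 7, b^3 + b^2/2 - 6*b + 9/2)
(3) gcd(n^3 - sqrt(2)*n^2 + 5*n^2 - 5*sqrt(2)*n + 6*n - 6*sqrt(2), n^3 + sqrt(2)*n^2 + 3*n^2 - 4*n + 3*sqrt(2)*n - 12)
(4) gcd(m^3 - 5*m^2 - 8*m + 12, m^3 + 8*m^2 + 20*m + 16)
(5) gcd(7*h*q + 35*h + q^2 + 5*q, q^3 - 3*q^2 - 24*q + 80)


(1) = c + 3
(2) = gcd((b - 2)*(b + 1/2)*(b + 7), (b - 3/2)*(b - 1)*(b + 3)) = 1
(3) = n^2 + n*(3 - sqrt(2)) - 3*sqrt(2)
(4) = gcd((m - 6)*(m - 1)*(m + 2), (m + 2)^2*(m + 4)) = m + 2
(5) = q + 5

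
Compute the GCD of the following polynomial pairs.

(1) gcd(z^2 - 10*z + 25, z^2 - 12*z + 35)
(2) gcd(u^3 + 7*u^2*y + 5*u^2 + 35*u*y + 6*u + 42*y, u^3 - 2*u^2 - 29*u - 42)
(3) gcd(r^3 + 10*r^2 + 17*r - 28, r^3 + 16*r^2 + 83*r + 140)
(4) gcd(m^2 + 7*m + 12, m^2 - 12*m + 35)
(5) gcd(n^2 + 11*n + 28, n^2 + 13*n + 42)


(1) = gcd((z - 5)^2, (z - 7)*(z - 5)) = z - 5
(2) = gcd((u + 2)*(u + 3)*(u + 7*y), (u - 7)*(u + 2)*(u + 3)) = u^2 + 5*u + 6
(3) = r^2 + 11*r + 28
(4) = 1
(5) = gcd((n + 4)*(n + 7), (n + 6)*(n + 7)) = n + 7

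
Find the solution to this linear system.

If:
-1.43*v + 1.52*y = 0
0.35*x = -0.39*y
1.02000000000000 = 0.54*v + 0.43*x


Then:
v = 11.43
x = -11.98
y = 10.75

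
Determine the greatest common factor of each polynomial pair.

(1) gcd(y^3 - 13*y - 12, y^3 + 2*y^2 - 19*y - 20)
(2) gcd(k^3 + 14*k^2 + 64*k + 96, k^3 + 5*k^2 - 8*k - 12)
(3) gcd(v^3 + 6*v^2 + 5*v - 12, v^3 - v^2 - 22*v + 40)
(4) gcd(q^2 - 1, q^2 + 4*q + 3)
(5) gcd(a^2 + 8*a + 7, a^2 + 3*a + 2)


(1) = gcd((y - 4)*(y + 1)*(y + 3), (y - 4)*(y + 1)*(y + 5)) = y^2 - 3*y - 4
(2) = k + 6
(3) = 1
(4) = q + 1
(5) = a + 1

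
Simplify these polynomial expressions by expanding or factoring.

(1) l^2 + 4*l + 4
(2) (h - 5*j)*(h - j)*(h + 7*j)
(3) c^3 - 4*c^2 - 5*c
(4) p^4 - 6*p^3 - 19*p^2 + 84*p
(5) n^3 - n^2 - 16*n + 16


(1) = (l + 2)^2
(2) = h^3 + h^2*j - 37*h*j^2 + 35*j^3
(3) = c*(c - 5)*(c + 1)
(4) = p*(p - 7)*(p - 3)*(p + 4)
(5) = (n - 4)*(n - 1)*(n + 4)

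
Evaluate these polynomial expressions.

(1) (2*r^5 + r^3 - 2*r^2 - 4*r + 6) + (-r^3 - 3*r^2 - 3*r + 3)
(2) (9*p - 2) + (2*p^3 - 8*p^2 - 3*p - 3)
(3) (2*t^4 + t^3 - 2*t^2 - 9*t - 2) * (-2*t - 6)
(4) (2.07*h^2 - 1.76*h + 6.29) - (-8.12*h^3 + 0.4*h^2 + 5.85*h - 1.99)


(1) = 2*r^5 - 5*r^2 - 7*r + 9
(2) = 2*p^3 - 8*p^2 + 6*p - 5
(3) = -4*t^5 - 14*t^4 - 2*t^3 + 30*t^2 + 58*t + 12
(4) = 8.12*h^3 + 1.67*h^2 - 7.61*h + 8.28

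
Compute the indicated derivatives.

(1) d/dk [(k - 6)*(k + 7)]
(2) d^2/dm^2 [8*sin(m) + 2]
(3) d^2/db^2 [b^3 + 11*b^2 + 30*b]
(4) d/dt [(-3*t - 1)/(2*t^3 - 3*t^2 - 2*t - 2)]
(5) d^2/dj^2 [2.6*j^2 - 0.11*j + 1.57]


(1) = 2*k + 1
(2) = -8*sin(m)
(3) = 6*b + 22
(4) = (12*t^3 - 3*t^2 - 6*t + 4)/(4*t^6 - 12*t^5 + t^4 + 4*t^3 + 16*t^2 + 8*t + 4)
(5) = 5.20000000000000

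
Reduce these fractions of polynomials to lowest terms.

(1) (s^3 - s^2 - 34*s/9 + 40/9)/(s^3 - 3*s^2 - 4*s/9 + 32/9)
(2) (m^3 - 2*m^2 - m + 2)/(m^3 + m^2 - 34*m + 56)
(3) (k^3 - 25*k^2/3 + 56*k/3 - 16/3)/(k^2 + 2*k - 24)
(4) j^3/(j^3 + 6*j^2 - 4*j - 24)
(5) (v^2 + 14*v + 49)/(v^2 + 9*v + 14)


(1) = (3*s^2 + s - 10)/(3*s^2 - 5*s - 8)
(2) = (m^2 - 1)/(m^2 + 3*m - 28)
(3) = (3*k^2 - 13*k + 4)/(3*k + 18)
(4) = j^3/(j^3 + 6*j^2 - 4*j - 24)
(5) = (v + 7)/(v + 2)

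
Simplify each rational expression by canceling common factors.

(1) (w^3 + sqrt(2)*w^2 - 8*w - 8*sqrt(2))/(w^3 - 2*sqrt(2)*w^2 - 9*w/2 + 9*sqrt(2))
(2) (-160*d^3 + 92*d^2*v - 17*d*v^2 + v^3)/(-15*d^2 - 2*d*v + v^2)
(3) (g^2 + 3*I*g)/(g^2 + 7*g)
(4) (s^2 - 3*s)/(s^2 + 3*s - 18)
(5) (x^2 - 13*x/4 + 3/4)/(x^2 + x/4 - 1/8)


(1) = (2*w^2 + 6*sqrt(2)*w + 8)/(2*w^2 - 9)
(2) = (32*d^2 - 12*d*v + v^2)/(3*d + v)
(3) = (g + 3*I)/(g + 7)
(4) = s/(s + 6)
(5) = (2*x - 6)/(2*x + 1)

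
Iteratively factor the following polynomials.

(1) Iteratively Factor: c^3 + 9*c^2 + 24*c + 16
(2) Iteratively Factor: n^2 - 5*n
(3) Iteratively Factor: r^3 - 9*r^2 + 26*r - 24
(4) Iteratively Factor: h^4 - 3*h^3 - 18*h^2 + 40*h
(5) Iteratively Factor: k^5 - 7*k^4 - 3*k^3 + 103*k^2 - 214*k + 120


(1) = (c + 1)*(c^2 + 8*c + 16) = (c + 1)*(c + 4)*(c + 4)
(2) = (n - 5)*(n)
(3) = (r - 3)*(r^2 - 6*r + 8) = (r - 3)*(r - 2)*(r - 4)
(4) = (h)*(h^3 - 3*h^2 - 18*h + 40) = h*(h - 2)*(h^2 - h - 20) = h*(h - 5)*(h - 2)*(h + 4)
(5) = (k - 1)*(k^4 - 6*k^3 - 9*k^2 + 94*k - 120) = (k - 3)*(k - 1)*(k^3 - 3*k^2 - 18*k + 40) = (k - 3)*(k - 1)*(k + 4)*(k^2 - 7*k + 10) = (k - 3)*(k - 2)*(k - 1)*(k + 4)*(k - 5)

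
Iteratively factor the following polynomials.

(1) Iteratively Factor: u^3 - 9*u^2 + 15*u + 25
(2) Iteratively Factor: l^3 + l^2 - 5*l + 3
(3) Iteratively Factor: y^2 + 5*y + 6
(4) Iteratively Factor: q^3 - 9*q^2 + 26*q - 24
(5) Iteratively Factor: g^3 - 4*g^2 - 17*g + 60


(1) = (u - 5)*(u^2 - 4*u - 5) = (u - 5)*(u + 1)*(u - 5)
(2) = (l - 1)*(l^2 + 2*l - 3) = (l - 1)*(l + 3)*(l - 1)
(3) = (y + 3)*(y + 2)
(4) = (q - 3)*(q^2 - 6*q + 8) = (q - 3)*(q - 2)*(q - 4)
(5) = (g - 3)*(g^2 - g - 20) = (g - 3)*(g + 4)*(g - 5)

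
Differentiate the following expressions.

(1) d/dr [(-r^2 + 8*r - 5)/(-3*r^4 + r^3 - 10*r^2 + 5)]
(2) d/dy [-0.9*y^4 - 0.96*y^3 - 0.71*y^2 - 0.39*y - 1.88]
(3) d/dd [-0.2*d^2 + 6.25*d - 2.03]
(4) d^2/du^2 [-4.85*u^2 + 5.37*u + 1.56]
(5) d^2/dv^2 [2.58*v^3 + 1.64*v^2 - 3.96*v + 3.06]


(1) = (-r*(r^2 - 8*r + 5)*(12*r^2 - 3*r + 20) + 2*(r - 4)*(3*r^4 - r^3 + 10*r^2 - 5))/(3*r^4 - r^3 + 10*r^2 - 5)^2
(2) = -3.6*y^3 - 2.88*y^2 - 1.42*y - 0.39
(3) = 6.25 - 0.4*d
(4) = -9.70000000000000
(5) = 15.48*v + 3.28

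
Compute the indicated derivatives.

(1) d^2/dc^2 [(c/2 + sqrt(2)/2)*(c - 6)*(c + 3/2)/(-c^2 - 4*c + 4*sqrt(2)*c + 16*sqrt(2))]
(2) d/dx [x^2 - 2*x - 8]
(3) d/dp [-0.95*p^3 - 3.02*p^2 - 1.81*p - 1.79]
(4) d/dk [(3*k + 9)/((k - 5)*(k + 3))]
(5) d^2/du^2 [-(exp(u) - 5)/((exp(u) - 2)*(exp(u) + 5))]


(1) = 5*(-26*c^3 + 17*sqrt(2)*c^3 - 192*c^2 + 174*sqrt(2)*c^2 - 528*c + 216*sqrt(2)*c - 32*sqrt(2) + 576)/(2*(c^6 - 12*sqrt(2)*c^5 + 12*c^5 - 144*sqrt(2)*c^4 + 144*c^4 - 704*sqrt(2)*c^3 + 1216*c^3 - 2304*sqrt(2)*c^2 + 4608*c^2 - 6144*sqrt(2)*c + 6144*c - 8192*sqrt(2)))
(2) = 2*x - 2
(3) = -2.85*p^2 - 6.04*p - 1.81
(4) = -3/(k^2 - 10*k + 25)
(5) = (-exp(4*u) + 23*exp(3*u) - 15*exp(2*u) + 215*exp(u) + 50)*exp(u)/(exp(6*u) + 9*exp(5*u) - 3*exp(4*u) - 153*exp(3*u) + 30*exp(2*u) + 900*exp(u) - 1000)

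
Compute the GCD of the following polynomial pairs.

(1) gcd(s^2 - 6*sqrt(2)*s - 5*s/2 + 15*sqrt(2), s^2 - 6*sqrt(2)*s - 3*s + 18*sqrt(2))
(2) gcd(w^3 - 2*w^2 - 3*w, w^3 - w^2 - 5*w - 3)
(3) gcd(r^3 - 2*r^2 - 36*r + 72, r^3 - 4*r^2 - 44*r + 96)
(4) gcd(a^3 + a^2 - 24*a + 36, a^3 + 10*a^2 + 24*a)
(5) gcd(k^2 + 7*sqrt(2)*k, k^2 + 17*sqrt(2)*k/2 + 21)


(1) = s - 6*sqrt(2)
(2) = w^2 - 2*w - 3
(3) = gcd((r - 6)*(r - 2)*(r + 6), (r - 8)*(r - 2)*(r + 6)) = r^2 + 4*r - 12
(4) = a + 6
(5) = k + 7*sqrt(2)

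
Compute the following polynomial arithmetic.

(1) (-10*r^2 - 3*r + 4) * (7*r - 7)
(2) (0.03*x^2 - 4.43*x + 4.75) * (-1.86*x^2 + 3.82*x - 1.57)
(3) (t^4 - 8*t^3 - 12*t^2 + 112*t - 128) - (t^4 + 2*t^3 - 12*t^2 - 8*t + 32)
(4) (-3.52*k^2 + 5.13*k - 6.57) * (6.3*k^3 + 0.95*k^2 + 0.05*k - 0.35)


(1) = -70*r^3 + 49*r^2 + 49*r - 28
(2) = -0.0558*x^4 + 8.3544*x^3 - 25.8047*x^2 + 25.1001*x - 7.4575
(3) = -10*t^3 + 120*t - 160
(4) = -22.176*k^5 + 28.975*k^4 - 36.6935*k^3 - 4.753*k^2 - 2.124*k + 2.2995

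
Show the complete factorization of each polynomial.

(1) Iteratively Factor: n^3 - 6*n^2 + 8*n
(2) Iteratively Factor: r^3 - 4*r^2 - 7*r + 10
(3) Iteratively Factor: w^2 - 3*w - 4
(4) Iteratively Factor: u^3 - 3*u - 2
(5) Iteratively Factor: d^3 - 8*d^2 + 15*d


(1) = (n - 4)*(n^2 - 2*n) = (n - 4)*(n - 2)*(n)
(2) = (r - 5)*(r^2 + r - 2) = (r - 5)*(r + 2)*(r - 1)
(3) = (w + 1)*(w - 4)
(4) = (u + 1)*(u^2 - u - 2) = (u + 1)^2*(u - 2)
(5) = (d - 3)*(d^2 - 5*d) = d*(d - 3)*(d - 5)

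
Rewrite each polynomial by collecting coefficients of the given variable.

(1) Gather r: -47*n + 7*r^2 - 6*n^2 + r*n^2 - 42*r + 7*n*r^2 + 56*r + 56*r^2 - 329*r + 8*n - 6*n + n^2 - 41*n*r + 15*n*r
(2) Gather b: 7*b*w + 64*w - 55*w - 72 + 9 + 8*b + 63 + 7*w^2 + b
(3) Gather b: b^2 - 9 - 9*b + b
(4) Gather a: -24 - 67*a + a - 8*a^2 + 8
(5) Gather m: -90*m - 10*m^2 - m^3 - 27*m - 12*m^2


(1) = -5*n^2 - 45*n + r^2*(7*n + 63) + r*(n^2 - 26*n - 315)
(2) = b*(7*w + 9) + 7*w^2 + 9*w
(3) = b^2 - 8*b - 9
(4) = -8*a^2 - 66*a - 16
(5) = -m^3 - 22*m^2 - 117*m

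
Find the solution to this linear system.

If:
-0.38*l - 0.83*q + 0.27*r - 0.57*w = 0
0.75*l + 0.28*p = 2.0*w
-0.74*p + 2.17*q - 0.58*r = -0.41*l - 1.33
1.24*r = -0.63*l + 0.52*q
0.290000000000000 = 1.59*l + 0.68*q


Then:
l = 0.40
p = 0.87
q = -0.50
r = -0.41
w = 0.27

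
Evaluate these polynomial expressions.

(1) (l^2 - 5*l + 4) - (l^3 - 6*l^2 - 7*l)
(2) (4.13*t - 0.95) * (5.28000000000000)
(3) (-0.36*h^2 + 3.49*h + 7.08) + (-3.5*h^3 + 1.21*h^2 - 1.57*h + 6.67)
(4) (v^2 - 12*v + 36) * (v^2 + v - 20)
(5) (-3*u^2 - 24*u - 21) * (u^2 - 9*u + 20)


(1) = -l^3 + 7*l^2 + 2*l + 4
(2) = 21.8064*t - 5.016
(3) = -3.5*h^3 + 0.85*h^2 + 1.92*h + 13.75
(4) = v^4 - 11*v^3 + 4*v^2 + 276*v - 720
(5) = -3*u^4 + 3*u^3 + 135*u^2 - 291*u - 420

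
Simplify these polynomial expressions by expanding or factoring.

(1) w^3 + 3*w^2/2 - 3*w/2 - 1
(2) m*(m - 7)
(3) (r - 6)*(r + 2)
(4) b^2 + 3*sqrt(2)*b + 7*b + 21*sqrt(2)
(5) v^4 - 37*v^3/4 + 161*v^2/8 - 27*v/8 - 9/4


(1) = (w - 1)*(w + 1/2)*(w + 2)
(2) = m^2 - 7*m
(3) = r^2 - 4*r - 12
(4) = (b + 7)*(b + 3*sqrt(2))
(5) = (v - 6)*(v - 3)*(v - 1/2)*(v + 1/4)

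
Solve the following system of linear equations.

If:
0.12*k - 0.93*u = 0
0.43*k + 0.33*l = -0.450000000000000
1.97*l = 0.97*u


Then:
k = -1.00
l = -0.06
u = -0.13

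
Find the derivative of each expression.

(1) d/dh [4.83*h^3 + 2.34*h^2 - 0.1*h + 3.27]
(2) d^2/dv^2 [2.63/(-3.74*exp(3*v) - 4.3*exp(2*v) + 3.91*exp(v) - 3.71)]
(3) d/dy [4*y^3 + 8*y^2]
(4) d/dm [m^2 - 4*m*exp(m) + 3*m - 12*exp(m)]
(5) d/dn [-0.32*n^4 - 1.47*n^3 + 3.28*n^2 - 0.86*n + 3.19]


(1) = 14.49*h^2 + 4.68*h - 0.1
(2) = (-2.63*(11.22*exp(2*v) + 8.6*exp(v) - 3.91)*(22.44*exp(2*v) + 17.2*exp(v) - 7.82)*exp(v) + (88.5258*exp(2*v) + 45.236*exp(v) - 10.2833)*(3.74*exp(3*v) + 4.3*exp(2*v) - 3.91*exp(v) + 3.71))*exp(v)/(3.74*exp(3*v) + 4.3*exp(2*v) - 3.91*exp(v) + 3.71)^3
(3) = 4*y*(3*y + 4)
(4) = -4*m*exp(m) + 2*m - 16*exp(m) + 3
(5) = -1.28*n^3 - 4.41*n^2 + 6.56*n - 0.86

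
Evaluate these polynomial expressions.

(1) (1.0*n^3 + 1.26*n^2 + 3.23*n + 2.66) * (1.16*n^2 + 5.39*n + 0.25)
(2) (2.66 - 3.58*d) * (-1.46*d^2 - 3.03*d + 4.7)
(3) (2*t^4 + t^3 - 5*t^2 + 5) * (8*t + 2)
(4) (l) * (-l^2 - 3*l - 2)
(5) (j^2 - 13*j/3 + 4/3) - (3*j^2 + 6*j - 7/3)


(1) = 1.16*n^5 + 6.8516*n^4 + 10.7882*n^3 + 20.8103*n^2 + 15.1449*n + 0.665
(2) = 5.2268*d^3 + 6.9638*d^2 - 24.8858*d + 12.502
(3) = 16*t^5 + 12*t^4 - 38*t^3 - 10*t^2 + 40*t + 10
(4) = -l^3 - 3*l^2 - 2*l
(5) = -2*j^2 - 31*j/3 + 11/3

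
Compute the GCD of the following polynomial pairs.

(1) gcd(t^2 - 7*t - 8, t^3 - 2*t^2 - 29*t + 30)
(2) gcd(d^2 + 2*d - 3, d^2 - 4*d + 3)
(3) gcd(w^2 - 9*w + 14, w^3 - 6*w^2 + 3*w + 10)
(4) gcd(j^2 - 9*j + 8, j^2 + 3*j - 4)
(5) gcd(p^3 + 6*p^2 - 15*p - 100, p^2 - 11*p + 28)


(1) = 1
(2) = gcd((d - 1)*(d + 3), (d - 3)*(d - 1)) = d - 1
(3) = w - 2
(4) = j - 1
(5) = gcd((p - 4)*(p + 5)^2, (p - 7)*(p - 4)) = p - 4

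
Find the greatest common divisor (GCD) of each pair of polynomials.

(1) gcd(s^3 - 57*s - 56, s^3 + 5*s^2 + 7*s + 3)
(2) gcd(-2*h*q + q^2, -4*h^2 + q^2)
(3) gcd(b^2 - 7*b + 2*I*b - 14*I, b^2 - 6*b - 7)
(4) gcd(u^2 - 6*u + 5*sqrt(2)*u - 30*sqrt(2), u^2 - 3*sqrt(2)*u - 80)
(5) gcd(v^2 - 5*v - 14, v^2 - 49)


(1) = gcd((s - 8)*(s + 1)*(s + 7), (s + 1)^2*(s + 3)) = s + 1
(2) = -2*h + q
(3) = b - 7
(4) = u + 5*sqrt(2)
(5) = gcd((v - 7)*(v + 2), (v - 7)*(v + 7)) = v - 7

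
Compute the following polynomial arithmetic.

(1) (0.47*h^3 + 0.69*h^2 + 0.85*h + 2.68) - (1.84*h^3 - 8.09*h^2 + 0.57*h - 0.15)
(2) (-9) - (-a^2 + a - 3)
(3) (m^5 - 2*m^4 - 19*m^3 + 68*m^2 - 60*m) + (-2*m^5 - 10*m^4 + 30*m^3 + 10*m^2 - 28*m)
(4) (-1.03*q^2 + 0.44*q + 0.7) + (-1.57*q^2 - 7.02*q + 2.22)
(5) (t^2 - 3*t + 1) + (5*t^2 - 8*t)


(1) = -1.37*h^3 + 8.78*h^2 + 0.28*h + 2.83
(2) = a^2 - a - 6
(3) = -m^5 - 12*m^4 + 11*m^3 + 78*m^2 - 88*m
(4) = -2.6*q^2 - 6.58*q + 2.92
(5) = 6*t^2 - 11*t + 1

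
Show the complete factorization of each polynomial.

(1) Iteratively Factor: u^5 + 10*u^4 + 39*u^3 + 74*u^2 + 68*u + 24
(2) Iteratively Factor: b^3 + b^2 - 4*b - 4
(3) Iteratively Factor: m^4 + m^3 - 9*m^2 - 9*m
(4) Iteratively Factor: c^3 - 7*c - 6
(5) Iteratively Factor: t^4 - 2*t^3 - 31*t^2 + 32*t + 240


(1) = (u + 1)*(u^4 + 9*u^3 + 30*u^2 + 44*u + 24) = (u + 1)*(u + 2)*(u^3 + 7*u^2 + 16*u + 12) = (u + 1)*(u + 2)^2*(u^2 + 5*u + 6) = (u + 1)*(u + 2)^2*(u + 3)*(u + 2)
(2) = (b - 2)*(b^2 + 3*b + 2) = (b - 2)*(b + 1)*(b + 2)
(3) = (m)*(m^3 + m^2 - 9*m - 9) = m*(m + 3)*(m^2 - 2*m - 3) = m*(m + 1)*(m + 3)*(m - 3)
(4) = (c + 2)*(c^2 - 2*c - 3) = (c - 3)*(c + 2)*(c + 1)
(5) = (t + 3)*(t^3 - 5*t^2 - 16*t + 80) = (t - 4)*(t + 3)*(t^2 - t - 20) = (t - 5)*(t - 4)*(t + 3)*(t + 4)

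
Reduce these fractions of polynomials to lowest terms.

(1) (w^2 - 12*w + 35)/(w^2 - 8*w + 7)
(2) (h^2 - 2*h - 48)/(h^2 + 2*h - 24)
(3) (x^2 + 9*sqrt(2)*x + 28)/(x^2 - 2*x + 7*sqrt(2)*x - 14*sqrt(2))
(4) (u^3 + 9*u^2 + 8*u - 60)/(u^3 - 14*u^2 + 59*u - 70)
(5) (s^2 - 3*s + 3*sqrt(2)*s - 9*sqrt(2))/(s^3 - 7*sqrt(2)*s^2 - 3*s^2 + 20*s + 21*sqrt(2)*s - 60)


(1) = (w - 5)/(w - 1)
(2) = (h - 8)/(h - 4)
(3) = (x + 2*sqrt(2))/(x - 2)
(4) = (u^2 + 11*u + 30)/(u^2 - 12*u + 35)
(5) = (s + 3*sqrt(2))/(s^2 - 7*sqrt(2)*s + 20)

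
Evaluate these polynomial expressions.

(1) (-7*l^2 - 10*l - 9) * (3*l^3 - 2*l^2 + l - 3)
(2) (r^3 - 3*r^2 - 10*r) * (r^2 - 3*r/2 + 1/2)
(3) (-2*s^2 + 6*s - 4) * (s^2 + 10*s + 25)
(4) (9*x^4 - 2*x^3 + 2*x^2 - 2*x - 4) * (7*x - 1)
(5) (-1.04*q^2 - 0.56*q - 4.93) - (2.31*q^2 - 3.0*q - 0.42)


(1) = -21*l^5 - 16*l^4 - 14*l^3 + 29*l^2 + 21*l + 27
(2) = r^5 - 9*r^4/2 - 5*r^3 + 27*r^2/2 - 5*r
(3) = -2*s^4 - 14*s^3 + 6*s^2 + 110*s - 100
(4) = 63*x^5 - 23*x^4 + 16*x^3 - 16*x^2 - 26*x + 4
(5) = -3.35*q^2 + 2.44*q - 4.51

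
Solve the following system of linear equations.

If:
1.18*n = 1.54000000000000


Then:
n = 1.31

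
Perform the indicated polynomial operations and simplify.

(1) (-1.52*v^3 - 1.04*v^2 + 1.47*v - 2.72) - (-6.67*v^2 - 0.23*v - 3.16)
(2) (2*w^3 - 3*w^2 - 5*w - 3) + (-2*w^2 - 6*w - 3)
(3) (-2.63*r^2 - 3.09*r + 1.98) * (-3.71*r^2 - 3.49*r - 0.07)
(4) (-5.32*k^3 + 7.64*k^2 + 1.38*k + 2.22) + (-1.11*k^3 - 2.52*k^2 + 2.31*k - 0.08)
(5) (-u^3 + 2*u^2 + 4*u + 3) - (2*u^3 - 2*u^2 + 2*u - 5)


(1) = -1.52*v^3 + 5.63*v^2 + 1.7*v + 0.44
(2) = 2*w^3 - 5*w^2 - 11*w - 6
(3) = 9.7573*r^4 + 20.6426*r^3 + 3.6224*r^2 - 6.6939*r - 0.1386
(4) = -6.43*k^3 + 5.12*k^2 + 3.69*k + 2.14
(5) = -3*u^3 + 4*u^2 + 2*u + 8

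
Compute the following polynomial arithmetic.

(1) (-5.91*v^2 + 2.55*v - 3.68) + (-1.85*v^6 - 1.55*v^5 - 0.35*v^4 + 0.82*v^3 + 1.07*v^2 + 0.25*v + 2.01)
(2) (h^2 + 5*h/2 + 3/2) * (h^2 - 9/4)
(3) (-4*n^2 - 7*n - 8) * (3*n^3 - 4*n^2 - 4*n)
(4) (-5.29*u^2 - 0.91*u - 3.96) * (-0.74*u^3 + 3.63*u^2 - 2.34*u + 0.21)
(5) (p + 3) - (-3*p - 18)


(1) = -1.85*v^6 - 1.55*v^5 - 0.35*v^4 + 0.82*v^3 - 4.84*v^2 + 2.8*v - 1.67
(2) = h^4 + 5*h^3/2 - 3*h^2/4 - 45*h/8 - 27/8
(3) = -12*n^5 - 5*n^4 + 20*n^3 + 60*n^2 + 32*n
(4) = 3.9146*u^5 - 18.5293*u^4 + 12.0057*u^3 - 13.3563*u^2 + 9.0753*u - 0.8316
(5) = 4*p + 21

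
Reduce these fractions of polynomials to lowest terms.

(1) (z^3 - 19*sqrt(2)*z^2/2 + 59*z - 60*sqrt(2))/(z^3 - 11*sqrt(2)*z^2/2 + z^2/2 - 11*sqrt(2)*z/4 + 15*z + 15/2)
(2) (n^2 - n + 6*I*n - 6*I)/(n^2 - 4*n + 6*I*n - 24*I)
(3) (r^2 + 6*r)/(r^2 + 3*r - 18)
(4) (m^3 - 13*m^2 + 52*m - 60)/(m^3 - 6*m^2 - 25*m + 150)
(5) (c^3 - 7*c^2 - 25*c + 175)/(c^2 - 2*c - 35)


(1) = (8*z - 32*sqrt(2))/(8*z + 4)
(2) = (n - 1)/(n - 4)
(3) = r/(r - 3)
(4) = (m - 2)/(m + 5)
(5) = c - 5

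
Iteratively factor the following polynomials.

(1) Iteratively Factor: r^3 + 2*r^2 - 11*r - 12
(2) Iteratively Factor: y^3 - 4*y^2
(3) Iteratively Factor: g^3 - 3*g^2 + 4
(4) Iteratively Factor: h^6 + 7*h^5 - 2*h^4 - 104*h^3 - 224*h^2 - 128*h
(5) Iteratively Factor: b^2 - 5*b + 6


(1) = (r + 1)*(r^2 + r - 12) = (r - 3)*(r + 1)*(r + 4)
(2) = (y)*(y^2 - 4*y) = y^2*(y - 4)
(3) = (g - 2)*(g^2 - g - 2) = (g - 2)*(g + 1)*(g - 2)
(4) = (h + 4)*(h^5 + 3*h^4 - 14*h^3 - 48*h^2 - 32*h) = (h + 2)*(h + 4)*(h^4 + h^3 - 16*h^2 - 16*h) = (h + 2)*(h + 4)^2*(h^3 - 3*h^2 - 4*h) = (h - 4)*(h + 2)*(h + 4)^2*(h^2 + h) = (h - 4)*(h + 1)*(h + 2)*(h + 4)^2*(h)
(5) = (b - 3)*(b - 2)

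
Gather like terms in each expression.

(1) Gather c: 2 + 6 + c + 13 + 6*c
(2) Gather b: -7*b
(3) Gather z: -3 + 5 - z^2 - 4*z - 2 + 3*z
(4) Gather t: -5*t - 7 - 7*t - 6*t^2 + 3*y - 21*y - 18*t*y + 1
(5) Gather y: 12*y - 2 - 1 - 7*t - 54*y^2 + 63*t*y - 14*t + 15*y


(1) = 7*c + 21
(2) = -7*b
(3) = -z^2 - z
(4) = -6*t^2 + t*(-18*y - 12) - 18*y - 6
(5) = -21*t - 54*y^2 + y*(63*t + 27) - 3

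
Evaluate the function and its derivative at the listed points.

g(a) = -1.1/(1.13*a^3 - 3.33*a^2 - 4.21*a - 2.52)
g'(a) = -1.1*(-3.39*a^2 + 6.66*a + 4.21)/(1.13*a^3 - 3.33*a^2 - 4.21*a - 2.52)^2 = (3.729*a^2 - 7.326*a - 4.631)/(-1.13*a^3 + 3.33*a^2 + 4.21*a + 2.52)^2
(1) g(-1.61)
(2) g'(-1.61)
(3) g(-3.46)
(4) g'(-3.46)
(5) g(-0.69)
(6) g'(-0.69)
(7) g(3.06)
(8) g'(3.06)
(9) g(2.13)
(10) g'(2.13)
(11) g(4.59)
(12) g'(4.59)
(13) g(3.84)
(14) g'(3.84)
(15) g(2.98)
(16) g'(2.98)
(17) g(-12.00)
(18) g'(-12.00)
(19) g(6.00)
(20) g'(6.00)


(1) = 0.12
(2) = 0.20
(3) = 0.01
(4) = 0.01
(5) = 0.70
(6) = 0.89
(7) = 0.08
(8) = 0.04
(9) = 0.07
(10) = -0.01
(11) = -0.06
(12) = 0.14
(13) = 0.29
(14) = 1.53
(15) = 0.07
(16) = 0.03
(17) = 0.00
(18) = 0.00
(19) = -0.01
(20) = 0.01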